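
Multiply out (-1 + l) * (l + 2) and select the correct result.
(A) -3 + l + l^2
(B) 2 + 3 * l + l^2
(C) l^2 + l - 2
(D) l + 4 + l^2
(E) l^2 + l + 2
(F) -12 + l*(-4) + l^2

Expanding (-1 + l) * (l + 2):
= l^2 + l - 2
C) l^2 + l - 2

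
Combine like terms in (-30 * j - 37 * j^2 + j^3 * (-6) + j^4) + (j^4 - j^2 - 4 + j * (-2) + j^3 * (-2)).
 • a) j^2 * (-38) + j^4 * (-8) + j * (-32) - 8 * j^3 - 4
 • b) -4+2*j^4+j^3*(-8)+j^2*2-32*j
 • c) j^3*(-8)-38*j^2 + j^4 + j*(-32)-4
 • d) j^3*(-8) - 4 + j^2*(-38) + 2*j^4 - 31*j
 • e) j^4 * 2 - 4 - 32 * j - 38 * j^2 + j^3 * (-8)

Adding the polynomials and combining like terms:
(-30*j - 37*j^2 + j^3*(-6) + j^4) + (j^4 - j^2 - 4 + j*(-2) + j^3*(-2))
= j^4 * 2 - 4 - 32 * j - 38 * j^2 + j^3 * (-8)
e) j^4 * 2 - 4 - 32 * j - 38 * j^2 + j^3 * (-8)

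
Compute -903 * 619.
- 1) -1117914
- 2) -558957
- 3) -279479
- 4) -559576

-903 * 619 = -558957
2) -558957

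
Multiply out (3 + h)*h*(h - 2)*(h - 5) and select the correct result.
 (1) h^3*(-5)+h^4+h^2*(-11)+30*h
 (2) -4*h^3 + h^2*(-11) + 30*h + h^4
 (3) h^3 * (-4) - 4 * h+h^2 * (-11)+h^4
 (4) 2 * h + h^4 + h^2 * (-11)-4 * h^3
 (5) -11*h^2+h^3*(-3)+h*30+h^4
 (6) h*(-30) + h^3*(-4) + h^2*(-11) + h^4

Expanding (3 + h)*h*(h - 2)*(h - 5):
= -4*h^3 + h^2*(-11) + 30*h + h^4
2) -4*h^3 + h^2*(-11) + 30*h + h^4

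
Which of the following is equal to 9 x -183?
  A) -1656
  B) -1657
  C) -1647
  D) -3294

9 * -183 = -1647
C) -1647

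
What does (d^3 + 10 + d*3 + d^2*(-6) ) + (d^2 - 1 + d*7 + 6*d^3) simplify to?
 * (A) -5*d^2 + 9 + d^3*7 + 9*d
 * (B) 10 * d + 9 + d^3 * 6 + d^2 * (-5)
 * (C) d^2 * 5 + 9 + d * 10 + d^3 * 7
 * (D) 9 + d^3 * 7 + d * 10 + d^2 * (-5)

Adding the polynomials and combining like terms:
(d^3 + 10 + d*3 + d^2*(-6)) + (d^2 - 1 + d*7 + 6*d^3)
= 9 + d^3 * 7 + d * 10 + d^2 * (-5)
D) 9 + d^3 * 7 + d * 10 + d^2 * (-5)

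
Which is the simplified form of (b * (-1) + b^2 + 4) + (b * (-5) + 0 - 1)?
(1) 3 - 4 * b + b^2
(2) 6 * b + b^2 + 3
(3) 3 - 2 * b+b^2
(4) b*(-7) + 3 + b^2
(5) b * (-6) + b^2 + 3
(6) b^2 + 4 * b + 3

Adding the polynomials and combining like terms:
(b*(-1) + b^2 + 4) + (b*(-5) + 0 - 1)
= b * (-6) + b^2 + 3
5) b * (-6) + b^2 + 3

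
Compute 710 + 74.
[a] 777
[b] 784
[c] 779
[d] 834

710 + 74 = 784
b) 784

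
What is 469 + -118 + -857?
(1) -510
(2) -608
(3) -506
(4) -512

First: 469 + -118 = 351
Then: 351 + -857 = -506
3) -506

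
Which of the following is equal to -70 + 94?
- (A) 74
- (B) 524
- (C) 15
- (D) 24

-70 + 94 = 24
D) 24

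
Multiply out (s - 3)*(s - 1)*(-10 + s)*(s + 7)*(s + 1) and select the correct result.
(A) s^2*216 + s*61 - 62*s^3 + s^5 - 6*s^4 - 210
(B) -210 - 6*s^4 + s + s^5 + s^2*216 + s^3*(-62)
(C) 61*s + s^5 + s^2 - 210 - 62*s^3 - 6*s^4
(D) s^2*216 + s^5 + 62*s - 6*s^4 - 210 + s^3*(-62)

Expanding (s - 3)*(s - 1)*(-10 + s)*(s + 7)*(s + 1):
= s^2*216 + s*61 - 62*s^3 + s^5 - 6*s^4 - 210
A) s^2*216 + s*61 - 62*s^3 + s^5 - 6*s^4 - 210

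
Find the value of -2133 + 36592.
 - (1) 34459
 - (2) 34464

-2133 + 36592 = 34459
1) 34459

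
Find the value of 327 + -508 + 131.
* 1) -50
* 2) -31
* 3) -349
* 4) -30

First: 327 + -508 = -181
Then: -181 + 131 = -50
1) -50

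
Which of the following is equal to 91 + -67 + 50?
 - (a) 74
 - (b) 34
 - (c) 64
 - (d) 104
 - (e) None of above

First: 91 + -67 = 24
Then: 24 + 50 = 74
a) 74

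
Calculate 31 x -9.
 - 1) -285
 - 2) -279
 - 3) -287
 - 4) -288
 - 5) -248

31 * -9 = -279
2) -279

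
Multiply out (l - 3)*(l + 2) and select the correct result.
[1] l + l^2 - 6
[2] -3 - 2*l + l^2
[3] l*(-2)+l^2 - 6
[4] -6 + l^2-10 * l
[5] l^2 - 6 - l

Expanding (l - 3)*(l + 2):
= l^2 - 6 - l
5) l^2 - 6 - l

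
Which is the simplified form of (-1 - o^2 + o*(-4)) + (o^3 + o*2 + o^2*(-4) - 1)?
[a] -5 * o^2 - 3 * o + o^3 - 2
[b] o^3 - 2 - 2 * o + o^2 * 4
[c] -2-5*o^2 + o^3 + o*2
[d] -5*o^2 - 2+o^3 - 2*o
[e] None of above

Adding the polynomials and combining like terms:
(-1 - o^2 + o*(-4)) + (o^3 + o*2 + o^2*(-4) - 1)
= -5*o^2 - 2+o^3 - 2*o
d) -5*o^2 - 2+o^3 - 2*o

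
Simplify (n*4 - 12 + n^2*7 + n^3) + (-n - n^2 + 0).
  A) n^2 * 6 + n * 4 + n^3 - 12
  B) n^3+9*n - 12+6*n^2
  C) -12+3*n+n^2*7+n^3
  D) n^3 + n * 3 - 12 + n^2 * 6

Adding the polynomials and combining like terms:
(n*4 - 12 + n^2*7 + n^3) + (-n - n^2 + 0)
= n^3 + n * 3 - 12 + n^2 * 6
D) n^3 + n * 3 - 12 + n^2 * 6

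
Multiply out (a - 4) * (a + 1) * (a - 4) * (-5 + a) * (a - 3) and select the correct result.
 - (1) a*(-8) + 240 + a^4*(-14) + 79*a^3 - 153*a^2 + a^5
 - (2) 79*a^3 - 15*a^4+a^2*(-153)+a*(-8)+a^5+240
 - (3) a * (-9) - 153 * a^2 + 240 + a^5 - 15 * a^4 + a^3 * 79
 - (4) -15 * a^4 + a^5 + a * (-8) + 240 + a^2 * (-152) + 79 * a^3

Expanding (a - 4) * (a + 1) * (a - 4) * (-5 + a) * (a - 3):
= 79*a^3 - 15*a^4+a^2*(-153)+a*(-8)+a^5+240
2) 79*a^3 - 15*a^4+a^2*(-153)+a*(-8)+a^5+240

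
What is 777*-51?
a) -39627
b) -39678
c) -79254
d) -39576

777 * -51 = -39627
a) -39627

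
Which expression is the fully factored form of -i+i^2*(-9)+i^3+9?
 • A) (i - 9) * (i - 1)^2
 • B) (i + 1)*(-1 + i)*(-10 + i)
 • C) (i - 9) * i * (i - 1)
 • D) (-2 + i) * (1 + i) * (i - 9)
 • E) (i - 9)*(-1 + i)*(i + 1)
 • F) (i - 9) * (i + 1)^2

We need to factor -i+i^2*(-9)+i^3+9.
The factored form is (i - 9)*(-1 + i)*(i + 1).
E) (i - 9)*(-1 + i)*(i + 1)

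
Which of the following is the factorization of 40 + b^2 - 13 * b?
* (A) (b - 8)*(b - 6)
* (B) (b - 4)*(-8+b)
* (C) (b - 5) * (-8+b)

We need to factor 40 + b^2 - 13 * b.
The factored form is (b - 5) * (-8+b).
C) (b - 5) * (-8+b)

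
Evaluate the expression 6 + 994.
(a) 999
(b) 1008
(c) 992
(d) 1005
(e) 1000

6 + 994 = 1000
e) 1000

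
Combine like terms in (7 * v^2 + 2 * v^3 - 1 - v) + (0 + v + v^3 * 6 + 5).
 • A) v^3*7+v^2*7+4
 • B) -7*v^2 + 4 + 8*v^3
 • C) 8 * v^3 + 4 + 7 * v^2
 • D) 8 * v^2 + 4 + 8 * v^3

Adding the polynomials and combining like terms:
(7*v^2 + 2*v^3 - 1 - v) + (0 + v + v^3*6 + 5)
= 8 * v^3 + 4 + 7 * v^2
C) 8 * v^3 + 4 + 7 * v^2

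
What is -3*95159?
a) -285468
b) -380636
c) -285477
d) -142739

-3 * 95159 = -285477
c) -285477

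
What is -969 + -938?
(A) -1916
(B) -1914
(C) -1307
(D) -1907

-969 + -938 = -1907
D) -1907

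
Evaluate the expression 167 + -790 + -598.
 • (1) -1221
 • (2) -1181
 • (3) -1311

First: 167 + -790 = -623
Then: -623 + -598 = -1221
1) -1221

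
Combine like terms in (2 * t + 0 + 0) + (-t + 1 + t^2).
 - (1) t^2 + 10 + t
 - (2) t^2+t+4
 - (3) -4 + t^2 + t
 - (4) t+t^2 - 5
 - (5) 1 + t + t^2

Adding the polynomials and combining like terms:
(2*t + 0 + 0) + (-t + 1 + t^2)
= 1 + t + t^2
5) 1 + t + t^2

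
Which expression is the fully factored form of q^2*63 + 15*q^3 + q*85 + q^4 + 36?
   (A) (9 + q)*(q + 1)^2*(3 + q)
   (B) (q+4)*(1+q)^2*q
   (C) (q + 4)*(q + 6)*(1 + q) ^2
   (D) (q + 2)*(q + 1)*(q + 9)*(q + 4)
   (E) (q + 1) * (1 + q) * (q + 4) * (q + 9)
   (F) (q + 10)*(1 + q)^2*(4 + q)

We need to factor q^2*63 + 15*q^3 + q*85 + q^4 + 36.
The factored form is (q + 1) * (1 + q) * (q + 4) * (q + 9).
E) (q + 1) * (1 + q) * (q + 4) * (q + 9)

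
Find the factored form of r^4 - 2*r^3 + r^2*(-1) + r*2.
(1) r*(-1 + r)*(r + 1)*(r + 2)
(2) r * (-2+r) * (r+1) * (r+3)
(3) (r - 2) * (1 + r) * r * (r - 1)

We need to factor r^4 - 2*r^3 + r^2*(-1) + r*2.
The factored form is (r - 2) * (1 + r) * r * (r - 1).
3) (r - 2) * (1 + r) * r * (r - 1)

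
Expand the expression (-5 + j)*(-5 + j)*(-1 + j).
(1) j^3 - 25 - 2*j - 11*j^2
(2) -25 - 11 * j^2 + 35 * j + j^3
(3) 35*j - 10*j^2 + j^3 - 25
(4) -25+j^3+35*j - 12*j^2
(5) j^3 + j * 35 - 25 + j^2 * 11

Expanding (-5 + j)*(-5 + j)*(-1 + j):
= -25 - 11 * j^2 + 35 * j + j^3
2) -25 - 11 * j^2 + 35 * j + j^3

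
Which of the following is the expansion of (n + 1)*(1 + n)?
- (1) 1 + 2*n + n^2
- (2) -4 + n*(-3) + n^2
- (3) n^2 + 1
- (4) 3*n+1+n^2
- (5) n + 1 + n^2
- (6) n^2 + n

Expanding (n + 1)*(1 + n):
= 1 + 2*n + n^2
1) 1 + 2*n + n^2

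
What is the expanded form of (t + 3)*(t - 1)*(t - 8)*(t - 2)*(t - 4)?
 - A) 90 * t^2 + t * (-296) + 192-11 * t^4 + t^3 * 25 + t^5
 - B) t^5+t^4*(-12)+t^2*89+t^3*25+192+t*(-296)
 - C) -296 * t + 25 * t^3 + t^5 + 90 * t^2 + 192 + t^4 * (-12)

Expanding (t + 3)*(t - 1)*(t - 8)*(t - 2)*(t - 4):
= -296 * t + 25 * t^3 + t^5 + 90 * t^2 + 192 + t^4 * (-12)
C) -296 * t + 25 * t^3 + t^5 + 90 * t^2 + 192 + t^4 * (-12)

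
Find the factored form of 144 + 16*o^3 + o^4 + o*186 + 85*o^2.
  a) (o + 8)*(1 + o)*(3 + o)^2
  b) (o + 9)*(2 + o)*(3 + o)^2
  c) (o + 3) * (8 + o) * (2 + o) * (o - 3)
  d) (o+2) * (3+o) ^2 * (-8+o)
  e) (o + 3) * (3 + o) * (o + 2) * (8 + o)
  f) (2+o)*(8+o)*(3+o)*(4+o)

We need to factor 144 + 16*o^3 + o^4 + o*186 + 85*o^2.
The factored form is (o + 3) * (3 + o) * (o + 2) * (8 + o).
e) (o + 3) * (3 + o) * (o + 2) * (8 + o)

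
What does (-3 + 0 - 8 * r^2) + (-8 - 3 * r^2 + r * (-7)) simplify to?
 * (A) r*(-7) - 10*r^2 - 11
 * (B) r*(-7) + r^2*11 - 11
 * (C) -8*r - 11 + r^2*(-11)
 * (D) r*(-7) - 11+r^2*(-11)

Adding the polynomials and combining like terms:
(-3 + 0 - 8*r^2) + (-8 - 3*r^2 + r*(-7))
= r*(-7) - 11+r^2*(-11)
D) r*(-7) - 11+r^2*(-11)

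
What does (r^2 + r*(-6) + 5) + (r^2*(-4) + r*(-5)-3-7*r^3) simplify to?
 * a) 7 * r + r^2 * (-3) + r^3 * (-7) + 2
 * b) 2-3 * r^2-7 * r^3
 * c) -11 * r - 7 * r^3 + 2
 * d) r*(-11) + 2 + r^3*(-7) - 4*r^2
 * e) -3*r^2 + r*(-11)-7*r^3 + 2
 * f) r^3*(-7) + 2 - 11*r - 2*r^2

Adding the polynomials and combining like terms:
(r^2 + r*(-6) + 5) + (r^2*(-4) + r*(-5) - 3 - 7*r^3)
= -3*r^2 + r*(-11)-7*r^3 + 2
e) -3*r^2 + r*(-11)-7*r^3 + 2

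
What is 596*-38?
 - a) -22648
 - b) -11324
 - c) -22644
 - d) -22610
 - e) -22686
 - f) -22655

596 * -38 = -22648
a) -22648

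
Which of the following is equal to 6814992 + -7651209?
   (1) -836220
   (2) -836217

6814992 + -7651209 = -836217
2) -836217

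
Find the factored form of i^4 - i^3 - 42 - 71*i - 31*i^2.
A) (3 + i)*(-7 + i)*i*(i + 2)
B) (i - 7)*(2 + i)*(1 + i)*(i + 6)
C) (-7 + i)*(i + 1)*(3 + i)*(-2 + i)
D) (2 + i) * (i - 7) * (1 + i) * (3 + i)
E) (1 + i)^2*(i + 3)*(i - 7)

We need to factor i^4 - i^3 - 42 - 71*i - 31*i^2.
The factored form is (2 + i) * (i - 7) * (1 + i) * (3 + i).
D) (2 + i) * (i - 7) * (1 + i) * (3 + i)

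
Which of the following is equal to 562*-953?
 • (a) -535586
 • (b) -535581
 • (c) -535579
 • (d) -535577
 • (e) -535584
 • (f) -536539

562 * -953 = -535586
a) -535586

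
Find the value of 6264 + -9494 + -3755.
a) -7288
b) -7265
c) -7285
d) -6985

First: 6264 + -9494 = -3230
Then: -3230 + -3755 = -6985
d) -6985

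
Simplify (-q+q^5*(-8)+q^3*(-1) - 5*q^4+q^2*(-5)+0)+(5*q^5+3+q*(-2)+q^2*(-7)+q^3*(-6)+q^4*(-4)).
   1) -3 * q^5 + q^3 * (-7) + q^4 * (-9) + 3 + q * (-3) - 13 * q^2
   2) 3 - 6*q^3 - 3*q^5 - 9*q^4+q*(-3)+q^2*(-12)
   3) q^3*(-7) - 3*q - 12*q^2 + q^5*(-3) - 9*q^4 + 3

Adding the polynomials and combining like terms:
(-q + q^5*(-8) + q^3*(-1) - 5*q^4 + q^2*(-5) + 0) + (5*q^5 + 3 + q*(-2) + q^2*(-7) + q^3*(-6) + q^4*(-4))
= q^3*(-7) - 3*q - 12*q^2 + q^5*(-3) - 9*q^4 + 3
3) q^3*(-7) - 3*q - 12*q^2 + q^5*(-3) - 9*q^4 + 3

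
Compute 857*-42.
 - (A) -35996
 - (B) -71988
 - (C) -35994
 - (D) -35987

857 * -42 = -35994
C) -35994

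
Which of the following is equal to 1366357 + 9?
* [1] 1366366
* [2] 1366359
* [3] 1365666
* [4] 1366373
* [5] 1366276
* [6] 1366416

1366357 + 9 = 1366366
1) 1366366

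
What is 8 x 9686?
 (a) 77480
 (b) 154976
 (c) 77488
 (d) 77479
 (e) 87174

8 * 9686 = 77488
c) 77488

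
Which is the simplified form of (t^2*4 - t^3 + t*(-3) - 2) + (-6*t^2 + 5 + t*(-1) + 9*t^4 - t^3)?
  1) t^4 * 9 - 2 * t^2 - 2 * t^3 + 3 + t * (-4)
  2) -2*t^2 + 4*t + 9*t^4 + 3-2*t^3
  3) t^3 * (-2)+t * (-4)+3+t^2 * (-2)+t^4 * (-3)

Adding the polynomials and combining like terms:
(t^2*4 - t^3 + t*(-3) - 2) + (-6*t^2 + 5 + t*(-1) + 9*t^4 - t^3)
= t^4 * 9 - 2 * t^2 - 2 * t^3 + 3 + t * (-4)
1) t^4 * 9 - 2 * t^2 - 2 * t^3 + 3 + t * (-4)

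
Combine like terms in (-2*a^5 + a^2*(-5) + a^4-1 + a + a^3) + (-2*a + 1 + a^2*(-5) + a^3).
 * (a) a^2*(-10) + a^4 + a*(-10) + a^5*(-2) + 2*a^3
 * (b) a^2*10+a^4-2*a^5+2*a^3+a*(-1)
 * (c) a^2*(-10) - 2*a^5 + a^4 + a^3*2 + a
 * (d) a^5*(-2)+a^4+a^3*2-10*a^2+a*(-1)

Adding the polynomials and combining like terms:
(-2*a^5 + a^2*(-5) + a^4 - 1 + a + a^3) + (-2*a + 1 + a^2*(-5) + a^3)
= a^5*(-2)+a^4+a^3*2-10*a^2+a*(-1)
d) a^5*(-2)+a^4+a^3*2-10*a^2+a*(-1)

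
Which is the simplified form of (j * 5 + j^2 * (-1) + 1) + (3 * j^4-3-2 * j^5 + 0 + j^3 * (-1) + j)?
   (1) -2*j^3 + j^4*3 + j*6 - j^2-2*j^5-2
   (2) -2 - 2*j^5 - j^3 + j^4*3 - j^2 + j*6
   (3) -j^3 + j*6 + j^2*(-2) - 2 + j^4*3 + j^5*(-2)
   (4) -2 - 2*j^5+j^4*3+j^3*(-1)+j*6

Adding the polynomials and combining like terms:
(j*5 + j^2*(-1) + 1) + (3*j^4 - 3 - 2*j^5 + 0 + j^3*(-1) + j)
= -2 - 2*j^5 - j^3 + j^4*3 - j^2 + j*6
2) -2 - 2*j^5 - j^3 + j^4*3 - j^2 + j*6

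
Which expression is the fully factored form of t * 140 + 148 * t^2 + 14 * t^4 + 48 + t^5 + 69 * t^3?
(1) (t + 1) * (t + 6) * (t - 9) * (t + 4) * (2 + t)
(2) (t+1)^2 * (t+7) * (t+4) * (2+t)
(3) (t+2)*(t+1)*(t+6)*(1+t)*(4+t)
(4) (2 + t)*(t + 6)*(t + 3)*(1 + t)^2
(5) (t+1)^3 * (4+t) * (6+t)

We need to factor t * 140 + 148 * t^2 + 14 * t^4 + 48 + t^5 + 69 * t^3.
The factored form is (t+2)*(t+1)*(t+6)*(1+t)*(4+t).
3) (t+2)*(t+1)*(t+6)*(1+t)*(4+t)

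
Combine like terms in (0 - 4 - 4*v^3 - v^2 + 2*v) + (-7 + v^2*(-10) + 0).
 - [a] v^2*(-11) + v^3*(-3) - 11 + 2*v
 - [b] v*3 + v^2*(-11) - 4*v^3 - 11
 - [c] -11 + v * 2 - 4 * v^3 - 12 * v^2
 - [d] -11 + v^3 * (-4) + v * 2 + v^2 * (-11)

Adding the polynomials and combining like terms:
(0 - 4 - 4*v^3 - v^2 + 2*v) + (-7 + v^2*(-10) + 0)
= -11 + v^3 * (-4) + v * 2 + v^2 * (-11)
d) -11 + v^3 * (-4) + v * 2 + v^2 * (-11)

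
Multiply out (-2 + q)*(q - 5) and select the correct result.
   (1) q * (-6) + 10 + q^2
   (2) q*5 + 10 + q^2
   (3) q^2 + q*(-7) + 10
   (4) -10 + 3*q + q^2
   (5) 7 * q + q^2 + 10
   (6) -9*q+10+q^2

Expanding (-2 + q)*(q - 5):
= q^2 + q*(-7) + 10
3) q^2 + q*(-7) + 10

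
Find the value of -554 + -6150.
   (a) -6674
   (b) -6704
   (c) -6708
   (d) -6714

-554 + -6150 = -6704
b) -6704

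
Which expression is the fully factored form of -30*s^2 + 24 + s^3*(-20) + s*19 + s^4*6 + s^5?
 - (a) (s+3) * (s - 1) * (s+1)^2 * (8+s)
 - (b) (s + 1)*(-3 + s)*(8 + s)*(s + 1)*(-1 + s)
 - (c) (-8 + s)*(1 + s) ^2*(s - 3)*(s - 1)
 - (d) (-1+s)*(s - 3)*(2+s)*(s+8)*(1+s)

We need to factor -30*s^2 + 24 + s^3*(-20) + s*19 + s^4*6 + s^5.
The factored form is (s + 1)*(-3 + s)*(8 + s)*(s + 1)*(-1 + s).
b) (s + 1)*(-3 + s)*(8 + s)*(s + 1)*(-1 + s)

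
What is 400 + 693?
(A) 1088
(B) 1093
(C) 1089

400 + 693 = 1093
B) 1093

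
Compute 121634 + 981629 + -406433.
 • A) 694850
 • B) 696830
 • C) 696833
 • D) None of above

First: 121634 + 981629 = 1103263
Then: 1103263 + -406433 = 696830
B) 696830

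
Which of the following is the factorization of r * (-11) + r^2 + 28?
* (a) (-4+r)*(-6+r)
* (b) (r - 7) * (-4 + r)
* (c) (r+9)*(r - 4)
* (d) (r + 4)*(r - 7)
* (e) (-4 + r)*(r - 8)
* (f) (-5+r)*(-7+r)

We need to factor r * (-11) + r^2 + 28.
The factored form is (r - 7) * (-4 + r).
b) (r - 7) * (-4 + r)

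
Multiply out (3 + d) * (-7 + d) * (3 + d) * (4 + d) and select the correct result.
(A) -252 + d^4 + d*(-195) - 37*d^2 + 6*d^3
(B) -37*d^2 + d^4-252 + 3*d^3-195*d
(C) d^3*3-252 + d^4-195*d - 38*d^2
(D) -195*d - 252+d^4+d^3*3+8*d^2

Expanding (3 + d) * (-7 + d) * (3 + d) * (4 + d):
= -37*d^2 + d^4-252 + 3*d^3-195*d
B) -37*d^2 + d^4-252 + 3*d^3-195*d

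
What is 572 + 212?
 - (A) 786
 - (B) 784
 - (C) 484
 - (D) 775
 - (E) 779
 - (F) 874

572 + 212 = 784
B) 784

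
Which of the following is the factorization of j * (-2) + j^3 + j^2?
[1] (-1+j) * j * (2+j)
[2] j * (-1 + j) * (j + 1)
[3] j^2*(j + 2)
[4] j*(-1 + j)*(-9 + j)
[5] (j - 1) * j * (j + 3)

We need to factor j * (-2) + j^3 + j^2.
The factored form is (-1+j) * j * (2+j).
1) (-1+j) * j * (2+j)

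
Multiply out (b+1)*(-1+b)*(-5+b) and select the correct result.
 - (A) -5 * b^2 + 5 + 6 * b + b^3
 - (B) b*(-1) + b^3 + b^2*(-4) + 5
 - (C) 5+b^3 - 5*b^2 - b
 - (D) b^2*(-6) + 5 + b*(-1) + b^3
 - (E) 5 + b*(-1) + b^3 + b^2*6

Expanding (b+1)*(-1+b)*(-5+b):
= 5+b^3 - 5*b^2 - b
C) 5+b^3 - 5*b^2 - b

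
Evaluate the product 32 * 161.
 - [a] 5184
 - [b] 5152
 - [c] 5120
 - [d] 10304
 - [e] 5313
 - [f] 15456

32 * 161 = 5152
b) 5152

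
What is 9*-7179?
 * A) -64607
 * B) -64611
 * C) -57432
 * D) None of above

9 * -7179 = -64611
B) -64611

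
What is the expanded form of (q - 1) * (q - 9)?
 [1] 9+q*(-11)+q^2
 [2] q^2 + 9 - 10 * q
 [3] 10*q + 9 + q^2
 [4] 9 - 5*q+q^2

Expanding (q - 1) * (q - 9):
= q^2 + 9 - 10 * q
2) q^2 + 9 - 10 * q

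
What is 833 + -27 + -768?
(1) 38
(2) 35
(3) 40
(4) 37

First: 833 + -27 = 806
Then: 806 + -768 = 38
1) 38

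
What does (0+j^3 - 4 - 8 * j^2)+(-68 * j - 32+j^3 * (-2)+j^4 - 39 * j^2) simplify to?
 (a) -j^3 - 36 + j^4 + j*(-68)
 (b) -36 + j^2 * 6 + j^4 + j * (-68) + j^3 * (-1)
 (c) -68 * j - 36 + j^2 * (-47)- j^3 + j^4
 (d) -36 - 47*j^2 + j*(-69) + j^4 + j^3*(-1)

Adding the polynomials and combining like terms:
(0 + j^3 - 4 - 8*j^2) + (-68*j - 32 + j^3*(-2) + j^4 - 39*j^2)
= -68 * j - 36 + j^2 * (-47)- j^3 + j^4
c) -68 * j - 36 + j^2 * (-47)- j^3 + j^4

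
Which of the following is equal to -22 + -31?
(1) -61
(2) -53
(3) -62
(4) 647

-22 + -31 = -53
2) -53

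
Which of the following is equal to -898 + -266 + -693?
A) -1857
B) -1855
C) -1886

First: -898 + -266 = -1164
Then: -1164 + -693 = -1857
A) -1857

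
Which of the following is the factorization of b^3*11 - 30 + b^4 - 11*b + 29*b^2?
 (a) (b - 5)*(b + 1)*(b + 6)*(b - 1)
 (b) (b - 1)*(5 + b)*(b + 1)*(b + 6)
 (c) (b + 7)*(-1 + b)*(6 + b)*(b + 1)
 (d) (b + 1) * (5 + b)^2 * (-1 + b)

We need to factor b^3*11 - 30 + b^4 - 11*b + 29*b^2.
The factored form is (b - 1)*(5 + b)*(b + 1)*(b + 6).
b) (b - 1)*(5 + b)*(b + 1)*(b + 6)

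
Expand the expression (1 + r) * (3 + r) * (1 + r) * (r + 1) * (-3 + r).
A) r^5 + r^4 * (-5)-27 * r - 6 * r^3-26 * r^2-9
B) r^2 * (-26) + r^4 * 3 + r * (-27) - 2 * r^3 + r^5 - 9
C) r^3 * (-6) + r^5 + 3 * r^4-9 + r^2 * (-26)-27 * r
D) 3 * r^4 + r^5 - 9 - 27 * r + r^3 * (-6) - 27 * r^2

Expanding (1 + r) * (3 + r) * (1 + r) * (r + 1) * (-3 + r):
= r^3 * (-6) + r^5 + 3 * r^4-9 + r^2 * (-26)-27 * r
C) r^3 * (-6) + r^5 + 3 * r^4-9 + r^2 * (-26)-27 * r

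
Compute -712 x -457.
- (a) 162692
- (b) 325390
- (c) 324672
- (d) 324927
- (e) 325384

-712 * -457 = 325384
e) 325384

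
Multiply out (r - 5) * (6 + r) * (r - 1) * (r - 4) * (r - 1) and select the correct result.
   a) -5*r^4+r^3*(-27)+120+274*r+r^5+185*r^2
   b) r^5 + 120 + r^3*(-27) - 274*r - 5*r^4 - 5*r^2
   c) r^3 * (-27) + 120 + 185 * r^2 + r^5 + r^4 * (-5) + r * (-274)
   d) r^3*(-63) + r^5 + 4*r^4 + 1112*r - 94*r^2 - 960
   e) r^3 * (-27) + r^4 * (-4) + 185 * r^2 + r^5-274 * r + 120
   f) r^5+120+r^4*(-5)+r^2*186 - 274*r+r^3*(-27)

Expanding (r - 5) * (6 + r) * (r - 1) * (r - 4) * (r - 1):
= r^3 * (-27) + 120 + 185 * r^2 + r^5 + r^4 * (-5) + r * (-274)
c) r^3 * (-27) + 120 + 185 * r^2 + r^5 + r^4 * (-5) + r * (-274)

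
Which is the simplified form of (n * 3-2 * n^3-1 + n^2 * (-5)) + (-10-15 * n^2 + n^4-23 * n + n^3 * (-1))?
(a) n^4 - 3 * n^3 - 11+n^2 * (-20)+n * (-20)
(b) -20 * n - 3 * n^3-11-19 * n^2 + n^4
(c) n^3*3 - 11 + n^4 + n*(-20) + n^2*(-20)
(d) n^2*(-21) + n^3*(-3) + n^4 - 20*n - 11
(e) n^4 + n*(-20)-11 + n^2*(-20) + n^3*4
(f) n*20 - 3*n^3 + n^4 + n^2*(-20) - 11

Adding the polynomials and combining like terms:
(n*3 - 2*n^3 - 1 + n^2*(-5)) + (-10 - 15*n^2 + n^4 - 23*n + n^3*(-1))
= n^4 - 3 * n^3 - 11+n^2 * (-20)+n * (-20)
a) n^4 - 3 * n^3 - 11+n^2 * (-20)+n * (-20)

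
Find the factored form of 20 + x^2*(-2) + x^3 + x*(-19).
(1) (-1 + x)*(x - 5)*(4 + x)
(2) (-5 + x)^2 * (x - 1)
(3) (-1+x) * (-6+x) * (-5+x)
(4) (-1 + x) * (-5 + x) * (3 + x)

We need to factor 20 + x^2*(-2) + x^3 + x*(-19).
The factored form is (-1 + x)*(x - 5)*(4 + x).
1) (-1 + x)*(x - 5)*(4 + x)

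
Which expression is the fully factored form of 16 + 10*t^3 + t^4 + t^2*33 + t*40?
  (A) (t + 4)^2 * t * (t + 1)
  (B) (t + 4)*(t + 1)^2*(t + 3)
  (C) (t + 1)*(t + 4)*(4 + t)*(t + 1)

We need to factor 16 + 10*t^3 + t^4 + t^2*33 + t*40.
The factored form is (t + 1)*(t + 4)*(4 + t)*(t + 1).
C) (t + 1)*(t + 4)*(4 + t)*(t + 1)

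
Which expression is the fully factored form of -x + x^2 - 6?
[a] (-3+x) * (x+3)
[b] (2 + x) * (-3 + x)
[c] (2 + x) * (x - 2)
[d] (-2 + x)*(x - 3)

We need to factor -x + x^2 - 6.
The factored form is (2 + x) * (-3 + x).
b) (2 + x) * (-3 + x)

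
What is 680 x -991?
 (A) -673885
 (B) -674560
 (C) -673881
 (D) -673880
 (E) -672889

680 * -991 = -673880
D) -673880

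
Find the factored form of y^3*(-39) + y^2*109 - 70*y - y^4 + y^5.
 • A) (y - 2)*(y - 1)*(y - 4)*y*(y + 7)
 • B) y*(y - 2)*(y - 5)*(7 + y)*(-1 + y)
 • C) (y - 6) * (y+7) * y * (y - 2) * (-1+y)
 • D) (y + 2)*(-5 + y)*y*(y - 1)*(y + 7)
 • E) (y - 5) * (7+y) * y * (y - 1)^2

We need to factor y^3*(-39) + y^2*109 - 70*y - y^4 + y^5.
The factored form is y*(y - 2)*(y - 5)*(7 + y)*(-1 + y).
B) y*(y - 2)*(y - 5)*(7 + y)*(-1 + y)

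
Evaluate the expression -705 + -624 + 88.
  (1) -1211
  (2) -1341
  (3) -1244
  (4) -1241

First: -705 + -624 = -1329
Then: -1329 + 88 = -1241
4) -1241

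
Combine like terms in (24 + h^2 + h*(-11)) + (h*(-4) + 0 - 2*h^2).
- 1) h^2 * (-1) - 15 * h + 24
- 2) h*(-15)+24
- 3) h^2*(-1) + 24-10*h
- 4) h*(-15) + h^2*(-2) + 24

Adding the polynomials and combining like terms:
(24 + h^2 + h*(-11)) + (h*(-4) + 0 - 2*h^2)
= h^2 * (-1) - 15 * h + 24
1) h^2 * (-1) - 15 * h + 24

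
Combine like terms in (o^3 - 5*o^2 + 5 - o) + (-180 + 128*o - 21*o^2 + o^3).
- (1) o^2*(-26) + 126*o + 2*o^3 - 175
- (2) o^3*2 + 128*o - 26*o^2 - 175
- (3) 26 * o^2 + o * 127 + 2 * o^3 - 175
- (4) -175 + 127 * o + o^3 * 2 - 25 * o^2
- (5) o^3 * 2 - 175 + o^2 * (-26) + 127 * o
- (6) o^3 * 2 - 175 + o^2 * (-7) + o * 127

Adding the polynomials and combining like terms:
(o^3 - 5*o^2 + 5 - o) + (-180 + 128*o - 21*o^2 + o^3)
= o^3 * 2 - 175 + o^2 * (-26) + 127 * o
5) o^3 * 2 - 175 + o^2 * (-26) + 127 * o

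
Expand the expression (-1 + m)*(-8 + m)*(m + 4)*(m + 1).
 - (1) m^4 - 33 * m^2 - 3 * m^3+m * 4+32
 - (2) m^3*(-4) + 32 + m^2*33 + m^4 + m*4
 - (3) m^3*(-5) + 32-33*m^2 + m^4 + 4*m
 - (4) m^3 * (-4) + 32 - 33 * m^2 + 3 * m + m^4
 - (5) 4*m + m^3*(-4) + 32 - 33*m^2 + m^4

Expanding (-1 + m)*(-8 + m)*(m + 4)*(m + 1):
= 4*m + m^3*(-4) + 32 - 33*m^2 + m^4
5) 4*m + m^3*(-4) + 32 - 33*m^2 + m^4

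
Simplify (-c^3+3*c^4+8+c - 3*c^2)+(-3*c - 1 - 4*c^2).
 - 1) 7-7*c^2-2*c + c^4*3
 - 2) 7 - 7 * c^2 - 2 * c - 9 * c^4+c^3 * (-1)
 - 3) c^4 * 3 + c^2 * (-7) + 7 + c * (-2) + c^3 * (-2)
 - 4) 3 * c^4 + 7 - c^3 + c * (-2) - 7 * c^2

Adding the polynomials and combining like terms:
(-c^3 + 3*c^4 + 8 + c - 3*c^2) + (-3*c - 1 - 4*c^2)
= 3 * c^4 + 7 - c^3 + c * (-2) - 7 * c^2
4) 3 * c^4 + 7 - c^3 + c * (-2) - 7 * c^2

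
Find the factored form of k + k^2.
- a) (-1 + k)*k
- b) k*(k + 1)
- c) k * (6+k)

We need to factor k + k^2.
The factored form is k*(k + 1).
b) k*(k + 1)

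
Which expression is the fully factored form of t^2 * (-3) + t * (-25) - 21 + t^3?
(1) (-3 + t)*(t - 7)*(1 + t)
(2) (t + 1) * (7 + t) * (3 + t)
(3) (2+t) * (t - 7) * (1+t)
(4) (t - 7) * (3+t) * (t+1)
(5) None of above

We need to factor t^2 * (-3) + t * (-25) - 21 + t^3.
The factored form is (t - 7) * (3+t) * (t+1).
4) (t - 7) * (3+t) * (t+1)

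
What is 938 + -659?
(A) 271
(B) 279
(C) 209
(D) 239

938 + -659 = 279
B) 279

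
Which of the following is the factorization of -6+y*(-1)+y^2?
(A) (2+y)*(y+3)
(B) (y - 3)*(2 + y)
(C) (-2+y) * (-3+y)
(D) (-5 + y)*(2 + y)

We need to factor -6+y*(-1)+y^2.
The factored form is (y - 3)*(2 + y).
B) (y - 3)*(2 + y)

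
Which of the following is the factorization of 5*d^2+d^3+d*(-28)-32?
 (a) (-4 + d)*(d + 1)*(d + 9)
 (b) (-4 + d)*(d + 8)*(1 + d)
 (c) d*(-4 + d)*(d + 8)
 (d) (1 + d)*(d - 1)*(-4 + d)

We need to factor 5*d^2+d^3+d*(-28)-32.
The factored form is (-4 + d)*(d + 8)*(1 + d).
b) (-4 + d)*(d + 8)*(1 + d)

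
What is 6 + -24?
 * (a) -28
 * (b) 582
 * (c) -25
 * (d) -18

6 + -24 = -18
d) -18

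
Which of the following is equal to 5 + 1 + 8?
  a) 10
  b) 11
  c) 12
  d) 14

First: 5 + 1 = 6
Then: 6 + 8 = 14
d) 14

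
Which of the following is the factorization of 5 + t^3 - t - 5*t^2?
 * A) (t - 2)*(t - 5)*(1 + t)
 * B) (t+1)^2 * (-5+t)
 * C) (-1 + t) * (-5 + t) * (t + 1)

We need to factor 5 + t^3 - t - 5*t^2.
The factored form is (-1 + t) * (-5 + t) * (t + 1).
C) (-1 + t) * (-5 + t) * (t + 1)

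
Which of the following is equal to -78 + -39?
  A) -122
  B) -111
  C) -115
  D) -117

-78 + -39 = -117
D) -117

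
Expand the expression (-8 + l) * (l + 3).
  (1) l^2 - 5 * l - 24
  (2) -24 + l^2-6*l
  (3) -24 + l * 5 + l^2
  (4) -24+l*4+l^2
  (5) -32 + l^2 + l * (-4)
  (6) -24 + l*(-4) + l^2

Expanding (-8 + l) * (l + 3):
= l^2 - 5 * l - 24
1) l^2 - 5 * l - 24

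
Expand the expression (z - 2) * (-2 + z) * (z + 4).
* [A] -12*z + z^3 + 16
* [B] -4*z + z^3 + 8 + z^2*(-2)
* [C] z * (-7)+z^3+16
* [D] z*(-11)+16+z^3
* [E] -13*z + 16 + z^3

Expanding (z - 2) * (-2 + z) * (z + 4):
= -12*z + z^3 + 16
A) -12*z + z^3 + 16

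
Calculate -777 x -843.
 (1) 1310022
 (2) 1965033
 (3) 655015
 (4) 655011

-777 * -843 = 655011
4) 655011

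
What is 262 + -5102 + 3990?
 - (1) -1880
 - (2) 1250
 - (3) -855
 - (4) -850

First: 262 + -5102 = -4840
Then: -4840 + 3990 = -850
4) -850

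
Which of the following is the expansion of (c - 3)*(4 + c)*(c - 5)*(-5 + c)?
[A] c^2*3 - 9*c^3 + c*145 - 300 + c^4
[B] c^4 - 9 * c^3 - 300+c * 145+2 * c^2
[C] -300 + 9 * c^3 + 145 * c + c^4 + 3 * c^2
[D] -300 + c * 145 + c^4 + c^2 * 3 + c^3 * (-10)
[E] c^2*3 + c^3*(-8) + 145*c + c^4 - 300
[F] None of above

Expanding (c - 3)*(4 + c)*(c - 5)*(-5 + c):
= c^2*3 - 9*c^3 + c*145 - 300 + c^4
A) c^2*3 - 9*c^3 + c*145 - 300 + c^4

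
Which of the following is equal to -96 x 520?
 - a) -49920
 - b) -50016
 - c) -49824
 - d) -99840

-96 * 520 = -49920
a) -49920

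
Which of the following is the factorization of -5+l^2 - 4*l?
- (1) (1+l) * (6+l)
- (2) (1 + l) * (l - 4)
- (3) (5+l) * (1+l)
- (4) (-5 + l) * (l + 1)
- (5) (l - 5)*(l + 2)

We need to factor -5+l^2 - 4*l.
The factored form is (-5 + l) * (l + 1).
4) (-5 + l) * (l + 1)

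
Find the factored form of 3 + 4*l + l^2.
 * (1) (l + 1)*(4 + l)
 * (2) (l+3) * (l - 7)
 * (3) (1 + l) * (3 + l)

We need to factor 3 + 4*l + l^2.
The factored form is (1 + l) * (3 + l).
3) (1 + l) * (3 + l)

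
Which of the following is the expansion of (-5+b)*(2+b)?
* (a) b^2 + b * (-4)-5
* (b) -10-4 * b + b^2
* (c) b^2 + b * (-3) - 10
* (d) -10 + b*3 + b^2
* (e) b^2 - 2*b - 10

Expanding (-5+b)*(2+b):
= b^2 + b * (-3) - 10
c) b^2 + b * (-3) - 10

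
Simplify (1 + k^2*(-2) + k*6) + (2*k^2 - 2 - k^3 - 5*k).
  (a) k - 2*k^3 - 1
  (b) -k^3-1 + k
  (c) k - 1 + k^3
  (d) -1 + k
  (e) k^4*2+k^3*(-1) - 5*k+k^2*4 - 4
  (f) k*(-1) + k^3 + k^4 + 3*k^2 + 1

Adding the polynomials and combining like terms:
(1 + k^2*(-2) + k*6) + (2*k^2 - 2 - k^3 - 5*k)
= -k^3-1 + k
b) -k^3-1 + k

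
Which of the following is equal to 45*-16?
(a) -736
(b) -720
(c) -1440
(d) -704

45 * -16 = -720
b) -720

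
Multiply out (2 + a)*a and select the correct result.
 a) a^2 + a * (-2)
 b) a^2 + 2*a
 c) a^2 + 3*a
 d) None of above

Expanding (2 + a)*a:
= a^2 + 2*a
b) a^2 + 2*a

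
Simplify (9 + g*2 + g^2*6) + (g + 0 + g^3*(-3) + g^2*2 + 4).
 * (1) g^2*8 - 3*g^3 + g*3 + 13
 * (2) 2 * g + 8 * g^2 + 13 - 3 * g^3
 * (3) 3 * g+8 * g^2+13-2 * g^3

Adding the polynomials and combining like terms:
(9 + g*2 + g^2*6) + (g + 0 + g^3*(-3) + g^2*2 + 4)
= g^2*8 - 3*g^3 + g*3 + 13
1) g^2*8 - 3*g^3 + g*3 + 13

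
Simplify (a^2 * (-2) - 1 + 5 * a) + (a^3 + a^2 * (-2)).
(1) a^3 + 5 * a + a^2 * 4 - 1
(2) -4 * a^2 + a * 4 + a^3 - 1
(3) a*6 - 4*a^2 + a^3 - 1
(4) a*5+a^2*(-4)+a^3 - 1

Adding the polynomials and combining like terms:
(a^2*(-2) - 1 + 5*a) + (a^3 + a^2*(-2))
= a*5+a^2*(-4)+a^3 - 1
4) a*5+a^2*(-4)+a^3 - 1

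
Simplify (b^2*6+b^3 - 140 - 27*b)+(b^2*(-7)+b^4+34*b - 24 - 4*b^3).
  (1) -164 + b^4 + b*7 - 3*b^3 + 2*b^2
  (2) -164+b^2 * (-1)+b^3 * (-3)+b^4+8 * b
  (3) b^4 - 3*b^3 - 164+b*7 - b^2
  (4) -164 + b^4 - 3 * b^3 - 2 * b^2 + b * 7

Adding the polynomials and combining like terms:
(b^2*6 + b^3 - 140 - 27*b) + (b^2*(-7) + b^4 + 34*b - 24 - 4*b^3)
= b^4 - 3*b^3 - 164+b*7 - b^2
3) b^4 - 3*b^3 - 164+b*7 - b^2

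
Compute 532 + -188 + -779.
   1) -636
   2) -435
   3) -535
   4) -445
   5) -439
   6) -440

First: 532 + -188 = 344
Then: 344 + -779 = -435
2) -435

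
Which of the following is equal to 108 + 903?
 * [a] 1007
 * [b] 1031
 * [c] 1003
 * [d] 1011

108 + 903 = 1011
d) 1011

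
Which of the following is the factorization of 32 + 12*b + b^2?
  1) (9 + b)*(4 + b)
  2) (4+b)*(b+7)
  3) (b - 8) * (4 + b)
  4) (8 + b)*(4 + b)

We need to factor 32 + 12*b + b^2.
The factored form is (8 + b)*(4 + b).
4) (8 + b)*(4 + b)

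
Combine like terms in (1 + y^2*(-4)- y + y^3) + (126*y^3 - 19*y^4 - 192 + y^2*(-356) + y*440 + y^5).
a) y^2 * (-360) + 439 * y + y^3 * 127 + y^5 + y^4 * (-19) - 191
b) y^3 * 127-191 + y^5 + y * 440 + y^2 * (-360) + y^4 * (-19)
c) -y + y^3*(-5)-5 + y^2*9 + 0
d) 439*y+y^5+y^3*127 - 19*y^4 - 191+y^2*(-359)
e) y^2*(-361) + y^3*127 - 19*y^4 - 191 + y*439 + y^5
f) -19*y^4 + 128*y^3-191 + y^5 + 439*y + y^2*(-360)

Adding the polynomials and combining like terms:
(1 + y^2*(-4) - y + y^3) + (126*y^3 - 19*y^4 - 192 + y^2*(-356) + y*440 + y^5)
= y^2 * (-360) + 439 * y + y^3 * 127 + y^5 + y^4 * (-19) - 191
a) y^2 * (-360) + 439 * y + y^3 * 127 + y^5 + y^4 * (-19) - 191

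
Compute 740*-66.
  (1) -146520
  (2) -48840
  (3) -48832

740 * -66 = -48840
2) -48840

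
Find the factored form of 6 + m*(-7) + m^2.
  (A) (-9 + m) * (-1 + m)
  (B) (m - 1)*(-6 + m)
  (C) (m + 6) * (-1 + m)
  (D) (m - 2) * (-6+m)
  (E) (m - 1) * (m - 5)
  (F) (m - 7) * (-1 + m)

We need to factor 6 + m*(-7) + m^2.
The factored form is (m - 1)*(-6 + m).
B) (m - 1)*(-6 + m)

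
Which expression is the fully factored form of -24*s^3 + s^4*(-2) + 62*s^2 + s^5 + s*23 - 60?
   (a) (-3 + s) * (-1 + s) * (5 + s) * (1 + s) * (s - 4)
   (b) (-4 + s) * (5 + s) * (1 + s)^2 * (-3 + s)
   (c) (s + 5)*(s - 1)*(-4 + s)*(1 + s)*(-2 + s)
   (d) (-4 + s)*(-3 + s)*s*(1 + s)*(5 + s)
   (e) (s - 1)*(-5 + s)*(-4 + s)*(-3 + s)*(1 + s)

We need to factor -24*s^3 + s^4*(-2) + 62*s^2 + s^5 + s*23 - 60.
The factored form is (-3 + s) * (-1 + s) * (5 + s) * (1 + s) * (s - 4).
a) (-3 + s) * (-1 + s) * (5 + s) * (1 + s) * (s - 4)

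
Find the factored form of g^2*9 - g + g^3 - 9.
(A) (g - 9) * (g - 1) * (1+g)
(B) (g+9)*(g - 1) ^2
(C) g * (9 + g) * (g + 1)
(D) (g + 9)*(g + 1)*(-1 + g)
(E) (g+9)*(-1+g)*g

We need to factor g^2*9 - g + g^3 - 9.
The factored form is (g + 9)*(g + 1)*(-1 + g).
D) (g + 9)*(g + 1)*(-1 + g)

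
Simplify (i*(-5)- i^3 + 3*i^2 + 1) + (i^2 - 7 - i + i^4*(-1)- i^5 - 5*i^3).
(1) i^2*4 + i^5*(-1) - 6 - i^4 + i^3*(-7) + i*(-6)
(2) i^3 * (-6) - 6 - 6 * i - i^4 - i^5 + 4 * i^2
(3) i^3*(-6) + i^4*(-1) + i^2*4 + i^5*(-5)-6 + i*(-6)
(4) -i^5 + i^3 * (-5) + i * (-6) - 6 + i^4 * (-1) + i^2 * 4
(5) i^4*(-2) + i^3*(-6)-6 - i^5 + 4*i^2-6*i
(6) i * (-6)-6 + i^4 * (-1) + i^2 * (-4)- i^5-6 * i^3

Adding the polynomials and combining like terms:
(i*(-5) - i^3 + 3*i^2 + 1) + (i^2 - 7 - i + i^4*(-1) - i^5 - 5*i^3)
= i^3 * (-6) - 6 - 6 * i - i^4 - i^5 + 4 * i^2
2) i^3 * (-6) - 6 - 6 * i - i^4 - i^5 + 4 * i^2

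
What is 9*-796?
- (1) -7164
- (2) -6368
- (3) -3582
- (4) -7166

9 * -796 = -7164
1) -7164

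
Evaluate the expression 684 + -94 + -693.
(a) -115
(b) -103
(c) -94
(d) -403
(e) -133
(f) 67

First: 684 + -94 = 590
Then: 590 + -693 = -103
b) -103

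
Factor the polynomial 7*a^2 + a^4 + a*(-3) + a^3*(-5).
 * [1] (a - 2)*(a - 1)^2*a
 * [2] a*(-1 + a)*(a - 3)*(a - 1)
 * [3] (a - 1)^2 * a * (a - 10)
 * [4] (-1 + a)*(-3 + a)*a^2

We need to factor 7*a^2 + a^4 + a*(-3) + a^3*(-5).
The factored form is a*(-1 + a)*(a - 3)*(a - 1).
2) a*(-1 + a)*(a - 3)*(a - 1)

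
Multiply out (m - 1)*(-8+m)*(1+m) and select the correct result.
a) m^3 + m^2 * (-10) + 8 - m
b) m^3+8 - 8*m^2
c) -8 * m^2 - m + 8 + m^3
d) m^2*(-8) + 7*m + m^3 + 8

Expanding (m - 1)*(-8+m)*(1+m):
= -8 * m^2 - m + 8 + m^3
c) -8 * m^2 - m + 8 + m^3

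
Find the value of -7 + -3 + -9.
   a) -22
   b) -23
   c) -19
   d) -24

First: -7 + -3 = -10
Then: -10 + -9 = -19
c) -19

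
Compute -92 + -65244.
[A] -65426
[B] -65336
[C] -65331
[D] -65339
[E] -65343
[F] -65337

-92 + -65244 = -65336
B) -65336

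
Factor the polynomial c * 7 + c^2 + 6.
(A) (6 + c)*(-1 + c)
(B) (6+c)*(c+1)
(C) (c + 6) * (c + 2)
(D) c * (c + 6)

We need to factor c * 7 + c^2 + 6.
The factored form is (6+c)*(c+1).
B) (6+c)*(c+1)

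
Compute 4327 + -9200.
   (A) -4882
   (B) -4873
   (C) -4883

4327 + -9200 = -4873
B) -4873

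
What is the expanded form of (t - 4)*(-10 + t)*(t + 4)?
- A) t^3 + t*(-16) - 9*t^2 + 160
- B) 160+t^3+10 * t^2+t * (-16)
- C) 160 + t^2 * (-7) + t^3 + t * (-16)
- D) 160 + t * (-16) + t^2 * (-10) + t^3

Expanding (t - 4)*(-10 + t)*(t + 4):
= 160 + t * (-16) + t^2 * (-10) + t^3
D) 160 + t * (-16) + t^2 * (-10) + t^3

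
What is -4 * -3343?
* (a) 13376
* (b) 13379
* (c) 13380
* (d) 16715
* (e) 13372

-4 * -3343 = 13372
e) 13372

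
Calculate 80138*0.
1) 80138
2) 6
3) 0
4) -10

80138 * 0 = 0
3) 0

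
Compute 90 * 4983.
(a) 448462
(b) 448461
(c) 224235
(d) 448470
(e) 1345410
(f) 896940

90 * 4983 = 448470
d) 448470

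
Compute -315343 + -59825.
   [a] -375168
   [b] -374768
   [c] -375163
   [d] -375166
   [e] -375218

-315343 + -59825 = -375168
a) -375168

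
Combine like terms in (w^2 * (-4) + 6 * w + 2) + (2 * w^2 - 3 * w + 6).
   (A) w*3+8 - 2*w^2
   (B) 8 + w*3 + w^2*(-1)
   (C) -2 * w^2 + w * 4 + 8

Adding the polynomials and combining like terms:
(w^2*(-4) + 6*w + 2) + (2*w^2 - 3*w + 6)
= w*3+8 - 2*w^2
A) w*3+8 - 2*w^2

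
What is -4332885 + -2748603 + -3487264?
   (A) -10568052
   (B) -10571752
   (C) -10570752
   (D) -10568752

First: -4332885 + -2748603 = -7081488
Then: -7081488 + -3487264 = -10568752
D) -10568752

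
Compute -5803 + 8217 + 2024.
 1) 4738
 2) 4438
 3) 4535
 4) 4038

First: -5803 + 8217 = 2414
Then: 2414 + 2024 = 4438
2) 4438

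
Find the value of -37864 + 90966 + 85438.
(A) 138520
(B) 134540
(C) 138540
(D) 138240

First: -37864 + 90966 = 53102
Then: 53102 + 85438 = 138540
C) 138540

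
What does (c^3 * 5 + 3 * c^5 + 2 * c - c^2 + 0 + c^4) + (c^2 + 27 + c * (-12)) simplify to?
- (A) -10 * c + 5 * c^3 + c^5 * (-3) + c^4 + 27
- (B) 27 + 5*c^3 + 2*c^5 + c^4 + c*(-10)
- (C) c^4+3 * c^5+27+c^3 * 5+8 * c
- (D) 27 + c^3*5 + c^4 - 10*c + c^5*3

Adding the polynomials and combining like terms:
(c^3*5 + 3*c^5 + 2*c - c^2 + 0 + c^4) + (c^2 + 27 + c*(-12))
= 27 + c^3*5 + c^4 - 10*c + c^5*3
D) 27 + c^3*5 + c^4 - 10*c + c^5*3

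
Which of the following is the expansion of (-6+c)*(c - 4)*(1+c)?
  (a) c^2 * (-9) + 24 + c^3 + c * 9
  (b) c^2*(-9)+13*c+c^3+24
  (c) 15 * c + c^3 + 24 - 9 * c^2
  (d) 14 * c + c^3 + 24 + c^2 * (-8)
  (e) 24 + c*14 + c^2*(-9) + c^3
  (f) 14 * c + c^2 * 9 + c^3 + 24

Expanding (-6+c)*(c - 4)*(1+c):
= 24 + c*14 + c^2*(-9) + c^3
e) 24 + c*14 + c^2*(-9) + c^3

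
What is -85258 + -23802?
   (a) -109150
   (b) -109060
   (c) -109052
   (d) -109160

-85258 + -23802 = -109060
b) -109060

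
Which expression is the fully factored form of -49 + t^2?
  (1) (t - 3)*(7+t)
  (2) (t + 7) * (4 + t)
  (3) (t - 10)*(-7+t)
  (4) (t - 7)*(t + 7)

We need to factor -49 + t^2.
The factored form is (t - 7)*(t + 7).
4) (t - 7)*(t + 7)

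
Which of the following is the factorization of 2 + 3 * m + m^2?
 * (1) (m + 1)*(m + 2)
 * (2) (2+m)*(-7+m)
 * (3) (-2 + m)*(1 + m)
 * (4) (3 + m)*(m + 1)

We need to factor 2 + 3 * m + m^2.
The factored form is (m + 1)*(m + 2).
1) (m + 1)*(m + 2)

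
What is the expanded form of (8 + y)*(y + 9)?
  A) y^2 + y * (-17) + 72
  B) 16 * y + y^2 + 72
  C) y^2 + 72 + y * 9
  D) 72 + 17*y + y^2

Expanding (8 + y)*(y + 9):
= 72 + 17*y + y^2
D) 72 + 17*y + y^2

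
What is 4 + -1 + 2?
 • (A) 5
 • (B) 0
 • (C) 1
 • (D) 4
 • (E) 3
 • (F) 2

First: 4 + -1 = 3
Then: 3 + 2 = 5
A) 5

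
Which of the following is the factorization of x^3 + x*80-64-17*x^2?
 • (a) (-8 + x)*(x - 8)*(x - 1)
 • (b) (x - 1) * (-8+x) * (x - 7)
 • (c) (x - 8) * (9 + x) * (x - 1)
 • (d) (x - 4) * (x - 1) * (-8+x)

We need to factor x^3 + x*80-64-17*x^2.
The factored form is (-8 + x)*(x - 8)*(x - 1).
a) (-8 + x)*(x - 8)*(x - 1)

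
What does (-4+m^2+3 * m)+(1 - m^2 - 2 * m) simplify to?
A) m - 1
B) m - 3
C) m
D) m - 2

Adding the polynomials and combining like terms:
(-4 + m^2 + 3*m) + (1 - m^2 - 2*m)
= m - 3
B) m - 3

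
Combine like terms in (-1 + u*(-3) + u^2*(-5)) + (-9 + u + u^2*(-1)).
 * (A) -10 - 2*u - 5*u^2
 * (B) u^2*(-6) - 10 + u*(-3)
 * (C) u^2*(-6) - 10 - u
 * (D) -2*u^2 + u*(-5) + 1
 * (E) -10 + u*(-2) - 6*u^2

Adding the polynomials and combining like terms:
(-1 + u*(-3) + u^2*(-5)) + (-9 + u + u^2*(-1))
= -10 + u*(-2) - 6*u^2
E) -10 + u*(-2) - 6*u^2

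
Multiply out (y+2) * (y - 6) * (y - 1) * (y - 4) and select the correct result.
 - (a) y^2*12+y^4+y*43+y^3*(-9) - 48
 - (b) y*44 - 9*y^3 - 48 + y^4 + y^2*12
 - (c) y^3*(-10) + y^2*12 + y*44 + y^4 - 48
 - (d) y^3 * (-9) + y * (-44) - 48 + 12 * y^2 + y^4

Expanding (y+2) * (y - 6) * (y - 1) * (y - 4):
= y*44 - 9*y^3 - 48 + y^4 + y^2*12
b) y*44 - 9*y^3 - 48 + y^4 + y^2*12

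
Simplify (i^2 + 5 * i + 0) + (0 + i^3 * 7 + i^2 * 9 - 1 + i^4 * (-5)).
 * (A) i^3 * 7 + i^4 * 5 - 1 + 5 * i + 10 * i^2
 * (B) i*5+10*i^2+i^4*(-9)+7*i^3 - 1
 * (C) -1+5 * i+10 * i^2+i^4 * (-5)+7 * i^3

Adding the polynomials and combining like terms:
(i^2 + 5*i + 0) + (0 + i^3*7 + i^2*9 - 1 + i^4*(-5))
= -1+5 * i+10 * i^2+i^4 * (-5)+7 * i^3
C) -1+5 * i+10 * i^2+i^4 * (-5)+7 * i^3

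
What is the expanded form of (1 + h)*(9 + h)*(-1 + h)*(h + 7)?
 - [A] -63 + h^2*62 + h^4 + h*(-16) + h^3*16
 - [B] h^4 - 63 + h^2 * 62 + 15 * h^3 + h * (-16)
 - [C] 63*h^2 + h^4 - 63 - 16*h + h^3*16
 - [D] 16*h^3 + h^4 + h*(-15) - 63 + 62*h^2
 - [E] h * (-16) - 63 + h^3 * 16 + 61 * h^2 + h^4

Expanding (1 + h)*(9 + h)*(-1 + h)*(h + 7):
= -63 + h^2*62 + h^4 + h*(-16) + h^3*16
A) -63 + h^2*62 + h^4 + h*(-16) + h^3*16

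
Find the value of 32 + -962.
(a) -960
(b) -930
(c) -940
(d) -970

32 + -962 = -930
b) -930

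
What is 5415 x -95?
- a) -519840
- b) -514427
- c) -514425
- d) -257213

5415 * -95 = -514425
c) -514425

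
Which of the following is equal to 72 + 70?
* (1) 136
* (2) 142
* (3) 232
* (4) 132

72 + 70 = 142
2) 142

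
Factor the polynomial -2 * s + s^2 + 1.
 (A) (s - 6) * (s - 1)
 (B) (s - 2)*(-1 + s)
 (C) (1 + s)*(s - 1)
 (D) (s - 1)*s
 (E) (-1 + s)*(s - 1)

We need to factor -2 * s + s^2 + 1.
The factored form is (-1 + s)*(s - 1).
E) (-1 + s)*(s - 1)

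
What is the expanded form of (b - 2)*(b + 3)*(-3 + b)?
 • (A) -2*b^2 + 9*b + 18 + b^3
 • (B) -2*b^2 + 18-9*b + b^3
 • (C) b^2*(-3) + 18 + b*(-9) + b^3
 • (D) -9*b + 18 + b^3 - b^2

Expanding (b - 2)*(b + 3)*(-3 + b):
= -2*b^2 + 18-9*b + b^3
B) -2*b^2 + 18-9*b + b^3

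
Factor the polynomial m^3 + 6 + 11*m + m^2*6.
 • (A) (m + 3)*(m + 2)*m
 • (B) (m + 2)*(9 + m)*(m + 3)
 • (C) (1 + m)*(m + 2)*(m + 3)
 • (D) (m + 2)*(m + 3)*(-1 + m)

We need to factor m^3 + 6 + 11*m + m^2*6.
The factored form is (1 + m)*(m + 2)*(m + 3).
C) (1 + m)*(m + 2)*(m + 3)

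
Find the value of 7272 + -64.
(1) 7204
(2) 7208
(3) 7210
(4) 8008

7272 + -64 = 7208
2) 7208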